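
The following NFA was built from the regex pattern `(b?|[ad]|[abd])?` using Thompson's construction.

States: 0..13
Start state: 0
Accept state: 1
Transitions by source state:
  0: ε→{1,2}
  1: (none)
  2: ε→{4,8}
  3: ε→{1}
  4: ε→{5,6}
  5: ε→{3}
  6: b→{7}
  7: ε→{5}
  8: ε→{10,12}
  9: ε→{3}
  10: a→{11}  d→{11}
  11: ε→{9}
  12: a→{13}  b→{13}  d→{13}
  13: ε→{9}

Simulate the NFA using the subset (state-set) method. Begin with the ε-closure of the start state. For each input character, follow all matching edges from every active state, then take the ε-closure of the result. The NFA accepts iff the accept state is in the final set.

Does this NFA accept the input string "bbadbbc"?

S₀ = ε-closure({0}) = {0,1,2,3,4,5,6,8,10,12}
'b' @ 1: {1,3,5,7,9,13}  ✓accept
'b' @ 2: {}  — state set empty
rest 'adbbc' ignored (set empty)
end set {} — state 1 not in

Answer: REJECT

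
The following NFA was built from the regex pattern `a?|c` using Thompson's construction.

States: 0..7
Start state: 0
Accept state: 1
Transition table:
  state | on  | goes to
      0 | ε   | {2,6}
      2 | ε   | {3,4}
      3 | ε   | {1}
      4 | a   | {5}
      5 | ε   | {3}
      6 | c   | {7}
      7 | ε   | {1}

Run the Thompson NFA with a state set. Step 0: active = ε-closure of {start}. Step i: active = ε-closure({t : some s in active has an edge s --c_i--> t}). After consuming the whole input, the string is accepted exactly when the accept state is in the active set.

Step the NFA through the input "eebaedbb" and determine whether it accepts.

S₀ = ε-closure({0}) = {0,1,2,3,4,6}
'e' @ 1: {}  — no active states
rest 'ebaedbb' ignored (set empty)
final: {}; accept 1 not in set

Answer: REJECT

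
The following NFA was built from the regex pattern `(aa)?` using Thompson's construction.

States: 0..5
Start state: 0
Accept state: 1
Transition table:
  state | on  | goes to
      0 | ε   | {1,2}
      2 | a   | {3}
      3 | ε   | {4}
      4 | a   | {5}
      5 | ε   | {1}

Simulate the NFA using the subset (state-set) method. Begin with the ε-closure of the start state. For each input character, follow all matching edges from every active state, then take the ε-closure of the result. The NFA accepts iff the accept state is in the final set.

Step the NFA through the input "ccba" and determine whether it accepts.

S₀ = ε-closure({0}) = {0,1,2}
'c' @ 1: {}  — dead — no transitions
rest 'cba' ignored (set empty)
end set {} — state 1 not in

Answer: REJECT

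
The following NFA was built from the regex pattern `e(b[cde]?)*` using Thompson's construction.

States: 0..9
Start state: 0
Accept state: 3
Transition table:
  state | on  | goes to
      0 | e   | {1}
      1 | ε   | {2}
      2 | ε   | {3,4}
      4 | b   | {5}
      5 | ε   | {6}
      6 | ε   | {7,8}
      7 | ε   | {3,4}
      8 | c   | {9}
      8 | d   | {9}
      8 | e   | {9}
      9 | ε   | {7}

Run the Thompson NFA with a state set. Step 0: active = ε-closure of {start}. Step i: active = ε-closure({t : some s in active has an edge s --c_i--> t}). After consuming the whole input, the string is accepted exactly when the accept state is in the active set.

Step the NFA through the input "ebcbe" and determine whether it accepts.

Answer: ACCEPT

Derivation:
start: ε-closure({0}) = {0}
'e' @ 1: {1,2,3,4}  ✓accept
'b' @ 2: {3,4,5,6,7,8}  ✓accept
'c' @ 3: {3,4,7,9}  ✓accept
'b' @ 4: {3,4,5,6,7,8}  ✓accept
'e' @ 5: {3,4,7,9}  ✓accept
end set {3,4,7,9} — state 3 in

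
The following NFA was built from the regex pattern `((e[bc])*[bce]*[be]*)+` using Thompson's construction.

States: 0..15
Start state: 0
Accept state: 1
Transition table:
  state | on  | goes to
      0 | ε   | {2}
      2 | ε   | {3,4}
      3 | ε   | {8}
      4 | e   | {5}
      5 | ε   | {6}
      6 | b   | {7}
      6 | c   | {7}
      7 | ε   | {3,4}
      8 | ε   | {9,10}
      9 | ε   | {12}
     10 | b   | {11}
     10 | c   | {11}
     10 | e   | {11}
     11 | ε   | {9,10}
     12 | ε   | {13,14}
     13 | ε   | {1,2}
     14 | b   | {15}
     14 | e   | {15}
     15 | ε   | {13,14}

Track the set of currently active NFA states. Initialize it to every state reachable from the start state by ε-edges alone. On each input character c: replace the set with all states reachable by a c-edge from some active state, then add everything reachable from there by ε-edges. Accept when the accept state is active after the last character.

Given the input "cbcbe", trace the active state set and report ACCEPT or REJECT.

Answer: ACCEPT

Trace:
start: ε-closure({0}) = {0,1,2,3,4,8,9,10,12,13,14}
'c' @ 1: {1,2,3,4,8,9,10,11,12,13,14}  [accepting]
'b' @ 2: {1,2,3,4,8,9,10,11,12,13,14,15}  [accepting]
'c' @ 3: {1,2,3,4,8,9,10,11,12,13,14}  [accepting]
'b' @ 4: {1,2,3,4,8,9,10,11,12,13,14,15}  [accepting]
'e' @ 5: {1,2,3,4,5,6,8,9,10,11,12,13,14,15}  [accepting]
final: {1,2,3,4,5,6,8,9,10,11,12,13,14,15}; accept 1 in set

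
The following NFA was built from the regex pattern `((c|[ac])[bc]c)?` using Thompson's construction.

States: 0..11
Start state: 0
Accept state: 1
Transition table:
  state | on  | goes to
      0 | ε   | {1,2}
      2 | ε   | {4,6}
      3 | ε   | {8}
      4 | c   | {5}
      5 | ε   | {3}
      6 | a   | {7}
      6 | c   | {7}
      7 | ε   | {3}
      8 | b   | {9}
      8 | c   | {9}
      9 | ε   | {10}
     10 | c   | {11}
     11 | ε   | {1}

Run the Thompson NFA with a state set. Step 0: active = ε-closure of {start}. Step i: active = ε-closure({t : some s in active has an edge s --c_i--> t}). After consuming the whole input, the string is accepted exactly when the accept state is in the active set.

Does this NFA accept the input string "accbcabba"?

start: ε-closure({0}) = {0,1,2,4,6}
'a' @ 1: {3,7,8}
'c' @ 2: {9,10}
'c' @ 3: {1,11}  [accepting]
'b' @ 4: {}  — no active states
rest 'cabba' ignored (set empty)
final: {}; accept 1 not in set

Answer: REJECT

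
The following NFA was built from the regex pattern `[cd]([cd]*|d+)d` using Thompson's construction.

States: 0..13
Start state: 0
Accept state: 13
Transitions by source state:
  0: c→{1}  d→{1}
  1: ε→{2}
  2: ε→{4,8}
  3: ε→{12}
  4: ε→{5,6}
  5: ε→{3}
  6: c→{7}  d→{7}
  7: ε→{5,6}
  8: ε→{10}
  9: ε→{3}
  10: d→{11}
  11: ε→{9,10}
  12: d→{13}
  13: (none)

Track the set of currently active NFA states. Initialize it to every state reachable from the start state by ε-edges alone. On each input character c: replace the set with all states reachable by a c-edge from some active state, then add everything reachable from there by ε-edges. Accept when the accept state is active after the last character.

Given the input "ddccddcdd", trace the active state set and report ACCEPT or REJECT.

S₀ = ε-closure({0}) = {0}
'd' @ 1: {1,2,3,4,5,6,8,10,12}
'd' @ 2: {3,5,6,7,9,10,11,12,13}  [accepting]
'c' @ 3: {3,5,6,7,12}
'c' @ 4: {3,5,6,7,12}
'd' @ 5: {3,5,6,7,12,13}  [accepting]
'd' @ 6: {3,5,6,7,12,13}  [accepting]
'c' @ 7: {3,5,6,7,12}
'd' @ 8: {3,5,6,7,12,13}  [accepting]
'd' @ 9: {3,5,6,7,12,13}  [accepting]
final: {3,5,6,7,12,13}; accept 13 in set

Answer: ACCEPT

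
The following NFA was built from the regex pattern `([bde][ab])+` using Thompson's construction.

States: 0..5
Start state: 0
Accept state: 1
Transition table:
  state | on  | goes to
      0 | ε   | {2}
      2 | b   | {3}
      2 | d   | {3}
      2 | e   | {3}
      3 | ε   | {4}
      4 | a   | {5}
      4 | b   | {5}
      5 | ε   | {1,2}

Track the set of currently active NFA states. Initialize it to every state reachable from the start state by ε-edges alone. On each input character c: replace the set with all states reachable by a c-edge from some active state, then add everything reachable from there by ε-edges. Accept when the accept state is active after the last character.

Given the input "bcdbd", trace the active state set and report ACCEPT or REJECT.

start: ε-closure({0}) = {0,2}
'b' @ 1: {3,4}
'c' @ 2: {}  — state set empty
rest 'dbd' ignored (set empty)
end set {} — state 1 not in

Answer: REJECT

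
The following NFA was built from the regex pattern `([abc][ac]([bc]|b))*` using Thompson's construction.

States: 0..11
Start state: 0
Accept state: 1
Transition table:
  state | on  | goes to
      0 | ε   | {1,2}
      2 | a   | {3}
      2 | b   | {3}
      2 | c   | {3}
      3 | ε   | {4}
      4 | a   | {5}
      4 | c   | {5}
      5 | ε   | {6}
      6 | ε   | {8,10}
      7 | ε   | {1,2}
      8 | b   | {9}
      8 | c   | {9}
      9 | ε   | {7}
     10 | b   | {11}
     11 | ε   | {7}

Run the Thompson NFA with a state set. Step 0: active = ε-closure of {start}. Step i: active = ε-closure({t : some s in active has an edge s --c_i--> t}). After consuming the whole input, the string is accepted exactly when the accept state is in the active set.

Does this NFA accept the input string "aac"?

Answer: ACCEPT

Steps:
S₀ = ε-closure({0}) = {0,1,2}
'a' @ 1: {3,4}
'a' @ 2: {5,6,8,10}
'c' @ 3: {1,2,7,9}  (accept∈set)
after full input: {1,2,7,9}  (accept=1 in)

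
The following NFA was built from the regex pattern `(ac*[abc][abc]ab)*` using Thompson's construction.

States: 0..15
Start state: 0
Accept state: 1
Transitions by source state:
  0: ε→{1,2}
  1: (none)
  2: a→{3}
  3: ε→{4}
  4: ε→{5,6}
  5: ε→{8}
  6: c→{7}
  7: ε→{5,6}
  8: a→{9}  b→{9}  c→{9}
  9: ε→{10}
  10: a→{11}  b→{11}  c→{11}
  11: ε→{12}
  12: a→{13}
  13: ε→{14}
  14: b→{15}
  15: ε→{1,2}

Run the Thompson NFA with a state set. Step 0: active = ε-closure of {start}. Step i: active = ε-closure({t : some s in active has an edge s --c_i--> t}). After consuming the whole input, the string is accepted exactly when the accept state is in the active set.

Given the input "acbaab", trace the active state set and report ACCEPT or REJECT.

start: ε-closure({0}) = {0,1,2}
'a' @ 1: {3,4,5,6,8}
'c' @ 2: {5,6,7,8,9,10}
'b' @ 3: {9,10,11,12}
'a' @ 4: {11,12,13,14}
'a' @ 5: {13,14}
'b' @ 6: {1,2,15}  (accept∈set)
end set {1,2,15} — state 1 in

Answer: ACCEPT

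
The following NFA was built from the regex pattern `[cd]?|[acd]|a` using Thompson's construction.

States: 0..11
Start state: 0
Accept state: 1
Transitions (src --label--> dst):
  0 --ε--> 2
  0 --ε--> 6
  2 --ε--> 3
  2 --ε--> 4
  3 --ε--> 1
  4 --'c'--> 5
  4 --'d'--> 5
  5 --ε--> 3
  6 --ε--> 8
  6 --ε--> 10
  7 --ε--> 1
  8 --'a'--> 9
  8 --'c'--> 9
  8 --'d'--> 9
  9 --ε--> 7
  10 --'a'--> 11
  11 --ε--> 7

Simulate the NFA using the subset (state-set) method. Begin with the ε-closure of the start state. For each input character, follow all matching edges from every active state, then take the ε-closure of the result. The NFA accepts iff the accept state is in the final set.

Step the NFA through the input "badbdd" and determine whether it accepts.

Answer: REJECT

Derivation:
S₀ = ε-closure({0}) = {0,1,2,3,4,6,8,10}
'b' @ 1: {}  — dead — no transitions
rest 'adbdd' ignored (set empty)
after full input: {}  (accept=1 not in)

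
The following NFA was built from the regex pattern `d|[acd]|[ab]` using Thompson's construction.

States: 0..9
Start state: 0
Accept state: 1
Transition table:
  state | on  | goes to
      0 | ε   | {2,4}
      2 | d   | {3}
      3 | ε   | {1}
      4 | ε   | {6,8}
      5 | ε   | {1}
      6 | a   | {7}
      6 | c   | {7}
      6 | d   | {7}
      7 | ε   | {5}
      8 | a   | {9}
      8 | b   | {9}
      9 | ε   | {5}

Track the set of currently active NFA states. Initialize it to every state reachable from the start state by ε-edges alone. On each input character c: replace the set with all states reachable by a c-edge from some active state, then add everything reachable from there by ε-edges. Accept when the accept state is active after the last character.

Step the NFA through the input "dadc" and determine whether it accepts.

Answer: REJECT

Steps:
start: ε-closure({0}) = {0,2,4,6,8}
'd' @ 1: {1,3,5,7}  (accept∈set)
'a' @ 2: {}  — dead — no transitions
rest 'dc' ignored (set empty)
after full input: {}  (accept=1 not in)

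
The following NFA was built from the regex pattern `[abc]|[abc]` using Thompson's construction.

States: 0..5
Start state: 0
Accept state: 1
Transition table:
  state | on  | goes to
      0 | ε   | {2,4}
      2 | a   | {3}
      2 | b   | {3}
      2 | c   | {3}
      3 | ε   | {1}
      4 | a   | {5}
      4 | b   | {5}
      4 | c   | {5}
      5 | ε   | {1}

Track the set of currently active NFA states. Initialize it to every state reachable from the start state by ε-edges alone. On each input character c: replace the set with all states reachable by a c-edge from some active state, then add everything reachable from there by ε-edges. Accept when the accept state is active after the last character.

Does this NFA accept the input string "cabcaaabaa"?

S₀ = ε-closure({0}) = {0,2,4}
'c' @ 1: {1,3,5}  [accepting]
'a' @ 2: {}  — state set empty
rest 'bcaaabaa' ignored (set empty)
end set {} — state 1 not in

Answer: REJECT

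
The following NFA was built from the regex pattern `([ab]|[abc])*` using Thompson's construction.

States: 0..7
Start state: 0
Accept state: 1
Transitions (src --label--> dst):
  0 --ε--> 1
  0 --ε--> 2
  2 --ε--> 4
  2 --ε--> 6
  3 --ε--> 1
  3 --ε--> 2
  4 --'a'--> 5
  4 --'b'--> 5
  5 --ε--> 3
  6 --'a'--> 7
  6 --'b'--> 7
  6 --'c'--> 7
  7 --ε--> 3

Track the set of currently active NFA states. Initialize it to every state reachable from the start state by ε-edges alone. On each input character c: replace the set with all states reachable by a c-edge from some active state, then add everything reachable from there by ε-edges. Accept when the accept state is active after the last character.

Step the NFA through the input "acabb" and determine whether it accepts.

initial (ε-close {0}): {0,1,2,4,6}
'a' @ 1: {1,2,3,4,5,6,7}  ✓accept
'c' @ 2: {1,2,3,4,6,7}  ✓accept
'a' @ 3: {1,2,3,4,5,6,7}  ✓accept
'b' @ 4: {1,2,3,4,5,6,7}  ✓accept
'b' @ 5: {1,2,3,4,5,6,7}  ✓accept
end set {1,2,3,4,5,6,7} — state 1 in

Answer: ACCEPT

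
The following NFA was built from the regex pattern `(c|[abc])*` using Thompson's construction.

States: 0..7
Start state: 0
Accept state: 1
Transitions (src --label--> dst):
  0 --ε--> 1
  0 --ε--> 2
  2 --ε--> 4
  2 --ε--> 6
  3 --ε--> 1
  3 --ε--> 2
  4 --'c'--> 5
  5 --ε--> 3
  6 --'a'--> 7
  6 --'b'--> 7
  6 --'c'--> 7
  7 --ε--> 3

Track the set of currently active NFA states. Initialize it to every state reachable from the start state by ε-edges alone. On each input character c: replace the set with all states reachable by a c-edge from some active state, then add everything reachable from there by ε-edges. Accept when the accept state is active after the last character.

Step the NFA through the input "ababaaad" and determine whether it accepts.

initial (ε-close {0}): {0,1,2,4,6}
'a' @ 1: {1,2,3,4,6,7}  ✓accept
'b' @ 2: {1,2,3,4,6,7}  ✓accept
'a' @ 3: {1,2,3,4,6,7}  ✓accept
'b' @ 4: {1,2,3,4,6,7}  ✓accept
'a' @ 5: {1,2,3,4,6,7}  ✓accept
'a' @ 6: {1,2,3,4,6,7}  ✓accept
'a' @ 7: {1,2,3,4,6,7}  ✓accept
'd' @ 8: {}  — no active states
after full input: {}  (accept=1 not in)

Answer: REJECT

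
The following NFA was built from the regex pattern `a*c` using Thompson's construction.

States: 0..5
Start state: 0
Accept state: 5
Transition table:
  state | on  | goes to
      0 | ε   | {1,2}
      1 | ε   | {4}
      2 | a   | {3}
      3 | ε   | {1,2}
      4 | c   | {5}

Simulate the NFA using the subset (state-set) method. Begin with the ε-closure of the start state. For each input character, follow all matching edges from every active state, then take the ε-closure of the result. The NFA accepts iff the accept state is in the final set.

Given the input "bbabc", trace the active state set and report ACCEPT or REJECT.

initial (ε-close {0}): {0,1,2,4}
'b' @ 1: {}  — no active states
rest 'babc' ignored (set empty)
end set {} — state 5 not in

Answer: REJECT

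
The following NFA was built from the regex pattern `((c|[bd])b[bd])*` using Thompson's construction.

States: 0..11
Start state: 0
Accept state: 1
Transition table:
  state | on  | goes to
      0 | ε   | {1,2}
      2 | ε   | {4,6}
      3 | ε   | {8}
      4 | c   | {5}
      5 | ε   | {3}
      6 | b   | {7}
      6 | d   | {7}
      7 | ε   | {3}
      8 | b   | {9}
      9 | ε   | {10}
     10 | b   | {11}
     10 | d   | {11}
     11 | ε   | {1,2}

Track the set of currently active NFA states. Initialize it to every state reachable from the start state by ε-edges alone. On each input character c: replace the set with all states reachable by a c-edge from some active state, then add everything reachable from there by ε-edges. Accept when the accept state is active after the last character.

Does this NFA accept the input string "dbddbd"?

S₀ = ε-closure({0}) = {0,1,2,4,6}
'd' @ 1: {3,7,8}
'b' @ 2: {9,10}
'd' @ 3: {1,2,4,6,11}  [accepting]
'd' @ 4: {3,7,8}
'b' @ 5: {9,10}
'd' @ 6: {1,2,4,6,11}  [accepting]
end set {1,2,4,6,11} — state 1 in

Answer: ACCEPT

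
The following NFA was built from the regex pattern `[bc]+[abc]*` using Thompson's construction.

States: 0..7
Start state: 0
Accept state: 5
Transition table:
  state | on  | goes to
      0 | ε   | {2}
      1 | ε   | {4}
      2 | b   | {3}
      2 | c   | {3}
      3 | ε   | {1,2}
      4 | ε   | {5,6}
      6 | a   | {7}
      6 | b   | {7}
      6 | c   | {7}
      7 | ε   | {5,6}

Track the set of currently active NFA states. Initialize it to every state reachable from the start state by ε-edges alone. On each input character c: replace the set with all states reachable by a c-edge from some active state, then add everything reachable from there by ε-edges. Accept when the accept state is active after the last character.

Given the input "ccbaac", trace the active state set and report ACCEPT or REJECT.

start: ε-closure({0}) = {0,2}
'c' @ 1: {1,2,3,4,5,6}  [accepting]
'c' @ 2: {1,2,3,4,5,6,7}  [accepting]
'b' @ 3: {1,2,3,4,5,6,7}  [accepting]
'a' @ 4: {5,6,7}  [accepting]
'a' @ 5: {5,6,7}  [accepting]
'c' @ 6: {5,6,7}  [accepting]
final: {5,6,7}; accept 5 in set

Answer: ACCEPT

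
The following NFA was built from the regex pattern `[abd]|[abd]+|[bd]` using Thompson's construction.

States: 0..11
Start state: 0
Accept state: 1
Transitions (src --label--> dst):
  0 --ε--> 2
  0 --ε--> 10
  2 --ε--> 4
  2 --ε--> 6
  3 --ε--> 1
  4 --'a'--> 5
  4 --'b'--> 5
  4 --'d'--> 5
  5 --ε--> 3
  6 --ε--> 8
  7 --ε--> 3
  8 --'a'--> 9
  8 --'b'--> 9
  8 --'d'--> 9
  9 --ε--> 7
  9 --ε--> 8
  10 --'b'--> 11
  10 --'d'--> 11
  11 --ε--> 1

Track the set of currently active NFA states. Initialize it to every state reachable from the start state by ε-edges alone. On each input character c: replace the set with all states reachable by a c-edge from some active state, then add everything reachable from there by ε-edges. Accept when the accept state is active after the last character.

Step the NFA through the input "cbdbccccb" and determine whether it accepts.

start: ε-closure({0}) = {0,2,4,6,8,10}
'c' @ 1: {}  — dead — no transitions
rest 'bdbccccb' ignored (set empty)
end set {} — state 1 not in

Answer: REJECT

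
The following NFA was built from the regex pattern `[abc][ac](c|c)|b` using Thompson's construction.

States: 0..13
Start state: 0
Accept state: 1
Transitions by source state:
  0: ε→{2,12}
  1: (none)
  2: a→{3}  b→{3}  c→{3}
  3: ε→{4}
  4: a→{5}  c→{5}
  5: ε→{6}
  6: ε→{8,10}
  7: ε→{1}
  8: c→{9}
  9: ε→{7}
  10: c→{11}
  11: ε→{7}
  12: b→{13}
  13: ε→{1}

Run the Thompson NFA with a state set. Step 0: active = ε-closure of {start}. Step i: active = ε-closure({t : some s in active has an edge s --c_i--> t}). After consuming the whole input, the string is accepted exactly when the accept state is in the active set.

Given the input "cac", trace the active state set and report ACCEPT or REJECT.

Answer: ACCEPT

Trace:
initial (ε-close {0}): {0,2,12}
'c' @ 1: {3,4}
'a' @ 2: {5,6,8,10}
'c' @ 3: {1,7,9,11}  ✓accept
end set {1,7,9,11} — state 1 in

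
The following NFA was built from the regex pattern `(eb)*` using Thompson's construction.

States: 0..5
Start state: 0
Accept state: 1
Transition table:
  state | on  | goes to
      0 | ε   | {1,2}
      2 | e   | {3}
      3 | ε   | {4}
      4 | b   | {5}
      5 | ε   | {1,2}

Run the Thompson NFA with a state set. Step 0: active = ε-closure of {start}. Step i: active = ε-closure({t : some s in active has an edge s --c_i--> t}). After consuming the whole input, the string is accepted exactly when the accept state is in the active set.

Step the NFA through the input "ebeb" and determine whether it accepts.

Answer: ACCEPT

Derivation:
initial (ε-close {0}): {0,1,2}
'e' @ 1: {3,4}
'b' @ 2: {1,2,5}  (accept∈set)
'e' @ 3: {3,4}
'b' @ 4: {1,2,5}  (accept∈set)
end set {1,2,5} — state 1 in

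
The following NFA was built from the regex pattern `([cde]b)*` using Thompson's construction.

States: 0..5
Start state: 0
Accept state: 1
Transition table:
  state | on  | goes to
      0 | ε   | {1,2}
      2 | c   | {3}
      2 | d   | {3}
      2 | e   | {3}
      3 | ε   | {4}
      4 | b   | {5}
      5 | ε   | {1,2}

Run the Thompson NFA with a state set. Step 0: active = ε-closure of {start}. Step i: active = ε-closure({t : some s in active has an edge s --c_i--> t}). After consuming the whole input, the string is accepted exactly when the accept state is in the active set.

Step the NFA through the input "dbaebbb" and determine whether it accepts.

start: ε-closure({0}) = {0,1,2}
'd' @ 1: {3,4}
'b' @ 2: {1,2,5}  (accept∈set)
'a' @ 3: {}  — dead — no transitions
rest 'ebbb' ignored (set empty)
final: {}; accept 1 not in set

Answer: REJECT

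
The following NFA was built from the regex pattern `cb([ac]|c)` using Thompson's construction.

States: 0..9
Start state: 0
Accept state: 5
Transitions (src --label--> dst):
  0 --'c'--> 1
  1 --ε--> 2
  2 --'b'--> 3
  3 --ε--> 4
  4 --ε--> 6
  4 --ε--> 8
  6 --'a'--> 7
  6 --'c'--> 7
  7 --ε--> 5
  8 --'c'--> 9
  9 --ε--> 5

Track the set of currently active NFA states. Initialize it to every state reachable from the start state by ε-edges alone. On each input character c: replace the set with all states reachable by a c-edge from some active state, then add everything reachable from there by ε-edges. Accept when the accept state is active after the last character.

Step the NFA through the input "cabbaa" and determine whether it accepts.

start: ε-closure({0}) = {0}
'c' @ 1: {1,2}
'a' @ 2: {}  — no active states
rest 'bbaa' ignored (set empty)
final: {}; accept 5 not in set

Answer: REJECT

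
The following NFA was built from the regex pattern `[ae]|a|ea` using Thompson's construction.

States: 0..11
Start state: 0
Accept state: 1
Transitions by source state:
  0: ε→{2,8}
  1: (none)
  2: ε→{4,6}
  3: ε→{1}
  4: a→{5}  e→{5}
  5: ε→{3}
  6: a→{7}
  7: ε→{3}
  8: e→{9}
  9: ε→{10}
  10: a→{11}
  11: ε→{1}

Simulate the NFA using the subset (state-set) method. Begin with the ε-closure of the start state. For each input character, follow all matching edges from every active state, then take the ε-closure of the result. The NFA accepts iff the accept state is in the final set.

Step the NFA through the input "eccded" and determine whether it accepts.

initial (ε-close {0}): {0,2,4,6,8}
'e' @ 1: {1,3,5,9,10}  [accepting]
'c' @ 2: {}  — no active states
rest 'cded' ignored (set empty)
end set {} — state 1 not in

Answer: REJECT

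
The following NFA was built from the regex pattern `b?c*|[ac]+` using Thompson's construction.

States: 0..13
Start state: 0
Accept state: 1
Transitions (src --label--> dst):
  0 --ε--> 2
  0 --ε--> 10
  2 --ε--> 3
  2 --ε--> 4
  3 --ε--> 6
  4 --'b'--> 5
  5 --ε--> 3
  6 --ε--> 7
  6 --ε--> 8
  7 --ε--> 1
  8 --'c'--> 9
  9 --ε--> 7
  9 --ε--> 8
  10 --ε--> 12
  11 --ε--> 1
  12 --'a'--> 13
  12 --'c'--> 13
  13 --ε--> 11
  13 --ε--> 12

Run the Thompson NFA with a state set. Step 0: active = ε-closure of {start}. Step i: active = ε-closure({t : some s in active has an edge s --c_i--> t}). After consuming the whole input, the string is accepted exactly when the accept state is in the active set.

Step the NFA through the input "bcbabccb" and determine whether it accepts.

Answer: REJECT

Trace:
S₀ = ε-closure({0}) = {0,1,2,3,4,6,7,8,10,12}
'b' @ 1: {1,3,5,6,7,8}  ✓accept
'c' @ 2: {1,7,8,9}  ✓accept
'b' @ 3: {}  — no active states
rest 'abccb' ignored (set empty)
after full input: {}  (accept=1 not in)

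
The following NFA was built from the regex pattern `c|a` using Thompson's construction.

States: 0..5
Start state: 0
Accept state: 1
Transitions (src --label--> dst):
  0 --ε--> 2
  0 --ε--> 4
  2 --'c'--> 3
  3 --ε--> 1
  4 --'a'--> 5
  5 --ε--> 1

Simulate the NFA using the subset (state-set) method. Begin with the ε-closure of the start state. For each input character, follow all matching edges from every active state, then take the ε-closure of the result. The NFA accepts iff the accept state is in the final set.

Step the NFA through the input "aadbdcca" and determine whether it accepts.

Answer: REJECT

Trace:
initial (ε-close {0}): {0,2,4}
'a' @ 1: {1,5}  [accepting]
'a' @ 2: {}  — state set empty
rest 'dbdcca' ignored (set empty)
end set {} — state 1 not in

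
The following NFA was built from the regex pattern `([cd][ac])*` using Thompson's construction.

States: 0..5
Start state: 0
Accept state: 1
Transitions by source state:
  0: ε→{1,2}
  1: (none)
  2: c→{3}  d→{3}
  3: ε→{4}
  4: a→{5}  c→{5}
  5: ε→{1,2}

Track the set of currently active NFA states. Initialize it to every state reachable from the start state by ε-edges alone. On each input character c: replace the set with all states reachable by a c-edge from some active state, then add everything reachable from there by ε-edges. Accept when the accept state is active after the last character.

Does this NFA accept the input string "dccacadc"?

Answer: ACCEPT

Steps:
start: ε-closure({0}) = {0,1,2}
'd' @ 1: {3,4}
'c' @ 2: {1,2,5}  (accept∈set)
'c' @ 3: {3,4}
'a' @ 4: {1,2,5}  (accept∈set)
'c' @ 5: {3,4}
'a' @ 6: {1,2,5}  (accept∈set)
'd' @ 7: {3,4}
'c' @ 8: {1,2,5}  (accept∈set)
end set {1,2,5} — state 1 in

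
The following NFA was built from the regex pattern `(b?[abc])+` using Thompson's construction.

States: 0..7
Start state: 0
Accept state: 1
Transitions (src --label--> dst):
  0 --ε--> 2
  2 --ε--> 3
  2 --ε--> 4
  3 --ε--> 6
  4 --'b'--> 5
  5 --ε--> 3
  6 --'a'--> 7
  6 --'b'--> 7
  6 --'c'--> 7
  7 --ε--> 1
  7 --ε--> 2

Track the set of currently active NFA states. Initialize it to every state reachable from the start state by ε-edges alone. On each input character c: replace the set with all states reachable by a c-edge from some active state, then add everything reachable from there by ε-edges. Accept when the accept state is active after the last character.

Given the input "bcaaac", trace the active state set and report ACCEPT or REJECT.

Answer: ACCEPT

Derivation:
S₀ = ε-closure({0}) = {0,2,3,4,6}
'b' @ 1: {1,2,3,4,5,6,7}  (accept∈set)
'c' @ 2: {1,2,3,4,6,7}  (accept∈set)
'a' @ 3: {1,2,3,4,6,7}  (accept∈set)
'a' @ 4: {1,2,3,4,6,7}  (accept∈set)
'a' @ 5: {1,2,3,4,6,7}  (accept∈set)
'c' @ 6: {1,2,3,4,6,7}  (accept∈set)
final: {1,2,3,4,6,7}; accept 1 in set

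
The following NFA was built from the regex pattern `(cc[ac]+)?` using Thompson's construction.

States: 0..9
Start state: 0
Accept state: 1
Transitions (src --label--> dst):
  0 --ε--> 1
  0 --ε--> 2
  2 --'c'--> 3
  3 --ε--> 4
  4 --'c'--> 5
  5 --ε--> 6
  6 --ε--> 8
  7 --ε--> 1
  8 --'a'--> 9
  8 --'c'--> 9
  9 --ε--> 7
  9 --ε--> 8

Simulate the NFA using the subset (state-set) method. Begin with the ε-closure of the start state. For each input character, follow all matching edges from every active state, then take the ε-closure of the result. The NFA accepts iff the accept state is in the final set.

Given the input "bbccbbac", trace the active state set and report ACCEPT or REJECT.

S₀ = ε-closure({0}) = {0,1,2}
'b' @ 1: {}  — dead — no transitions
rest 'bccbbac' ignored (set empty)
end set {} — state 1 not in

Answer: REJECT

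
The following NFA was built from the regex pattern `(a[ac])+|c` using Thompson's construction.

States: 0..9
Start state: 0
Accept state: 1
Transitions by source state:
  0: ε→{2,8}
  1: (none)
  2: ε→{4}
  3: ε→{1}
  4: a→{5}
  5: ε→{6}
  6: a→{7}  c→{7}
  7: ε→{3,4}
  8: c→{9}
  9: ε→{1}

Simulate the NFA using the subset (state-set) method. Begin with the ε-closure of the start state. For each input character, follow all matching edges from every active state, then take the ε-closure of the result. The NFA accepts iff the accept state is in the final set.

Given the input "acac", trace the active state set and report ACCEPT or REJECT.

initial (ε-close {0}): {0,2,4,8}
'a' @ 1: {5,6}
'c' @ 2: {1,3,4,7}  (accept∈set)
'a' @ 3: {5,6}
'c' @ 4: {1,3,4,7}  (accept∈set)
end set {1,3,4,7} — state 1 in

Answer: ACCEPT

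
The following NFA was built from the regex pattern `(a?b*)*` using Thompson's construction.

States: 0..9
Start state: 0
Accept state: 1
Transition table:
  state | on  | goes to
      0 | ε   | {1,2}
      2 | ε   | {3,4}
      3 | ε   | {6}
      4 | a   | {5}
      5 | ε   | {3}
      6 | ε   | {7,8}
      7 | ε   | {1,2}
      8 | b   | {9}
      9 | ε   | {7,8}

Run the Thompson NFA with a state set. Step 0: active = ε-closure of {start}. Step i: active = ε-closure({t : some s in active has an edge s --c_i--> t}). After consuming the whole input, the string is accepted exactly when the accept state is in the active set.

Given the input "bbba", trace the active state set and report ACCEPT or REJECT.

start: ε-closure({0}) = {0,1,2,3,4,6,7,8}
'b' @ 1: {1,2,3,4,6,7,8,9}  ✓accept
'b' @ 2: {1,2,3,4,6,7,8,9}  ✓accept
'b' @ 3: {1,2,3,4,6,7,8,9}  ✓accept
'a' @ 4: {1,2,3,4,5,6,7,8}  ✓accept
final: {1,2,3,4,5,6,7,8}; accept 1 in set

Answer: ACCEPT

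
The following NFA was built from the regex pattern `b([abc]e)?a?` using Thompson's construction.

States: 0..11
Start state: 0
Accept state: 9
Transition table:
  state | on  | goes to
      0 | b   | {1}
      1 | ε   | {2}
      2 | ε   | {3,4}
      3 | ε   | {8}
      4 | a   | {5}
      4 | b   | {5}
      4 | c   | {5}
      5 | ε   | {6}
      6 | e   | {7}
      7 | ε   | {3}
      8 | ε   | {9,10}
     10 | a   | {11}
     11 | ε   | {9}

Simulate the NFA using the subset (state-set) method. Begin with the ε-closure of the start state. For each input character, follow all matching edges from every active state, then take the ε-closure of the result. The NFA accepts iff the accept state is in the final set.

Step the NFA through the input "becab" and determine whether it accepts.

Answer: REJECT

Derivation:
start: ε-closure({0}) = {0}
'b' @ 1: {1,2,3,4,8,9,10}  (accept∈set)
'e' @ 2: {}  — state set empty
rest 'cab' ignored (set empty)
final: {}; accept 9 not in set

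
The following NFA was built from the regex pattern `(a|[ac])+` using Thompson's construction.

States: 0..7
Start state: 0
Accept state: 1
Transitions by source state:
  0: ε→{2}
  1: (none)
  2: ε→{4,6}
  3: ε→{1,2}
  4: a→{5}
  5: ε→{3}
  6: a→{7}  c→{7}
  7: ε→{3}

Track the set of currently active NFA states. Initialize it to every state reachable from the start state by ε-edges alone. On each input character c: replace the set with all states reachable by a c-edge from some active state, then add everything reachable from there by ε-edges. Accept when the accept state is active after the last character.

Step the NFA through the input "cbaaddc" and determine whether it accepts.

initial (ε-close {0}): {0,2,4,6}
'c' @ 1: {1,2,3,4,6,7}  ✓accept
'b' @ 2: {}  — dead — no transitions
rest 'aaddc' ignored (set empty)
after full input: {}  (accept=1 not in)

Answer: REJECT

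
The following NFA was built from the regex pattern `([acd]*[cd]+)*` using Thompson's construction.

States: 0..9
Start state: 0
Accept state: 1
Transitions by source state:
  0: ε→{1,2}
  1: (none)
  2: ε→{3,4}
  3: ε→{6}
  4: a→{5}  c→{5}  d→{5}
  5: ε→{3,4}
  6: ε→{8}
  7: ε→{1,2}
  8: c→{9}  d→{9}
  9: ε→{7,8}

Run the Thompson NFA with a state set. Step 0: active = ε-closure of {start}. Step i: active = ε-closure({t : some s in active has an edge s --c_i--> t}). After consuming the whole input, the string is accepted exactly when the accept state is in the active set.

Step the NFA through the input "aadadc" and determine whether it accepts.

Answer: ACCEPT

Trace:
start: ε-closure({0}) = {0,1,2,3,4,6,8}
'a' @ 1: {3,4,5,6,8}
'a' @ 2: {3,4,5,6,8}
'd' @ 3: {1,2,3,4,5,6,7,8,9}  (accept∈set)
'a' @ 4: {3,4,5,6,8}
'd' @ 5: {1,2,3,4,5,6,7,8,9}  (accept∈set)
'c' @ 6: {1,2,3,4,5,6,7,8,9}  (accept∈set)
end set {1,2,3,4,5,6,7,8,9} — state 1 in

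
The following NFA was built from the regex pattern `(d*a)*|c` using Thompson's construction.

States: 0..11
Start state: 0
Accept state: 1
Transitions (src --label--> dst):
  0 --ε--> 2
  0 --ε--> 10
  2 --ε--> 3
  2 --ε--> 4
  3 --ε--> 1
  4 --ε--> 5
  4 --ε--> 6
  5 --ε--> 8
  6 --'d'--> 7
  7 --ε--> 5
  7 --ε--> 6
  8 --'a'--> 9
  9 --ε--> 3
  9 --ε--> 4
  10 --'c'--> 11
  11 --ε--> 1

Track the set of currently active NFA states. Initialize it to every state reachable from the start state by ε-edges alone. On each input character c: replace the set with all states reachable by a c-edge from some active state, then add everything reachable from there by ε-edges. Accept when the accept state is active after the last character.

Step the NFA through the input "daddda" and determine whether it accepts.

Answer: ACCEPT

Trace:
S₀ = ε-closure({0}) = {0,1,2,3,4,5,6,8,10}
'd' @ 1: {5,6,7,8}
'a' @ 2: {1,3,4,5,6,8,9}  (accept∈set)
'd' @ 3: {5,6,7,8}
'd' @ 4: {5,6,7,8}
'd' @ 5: {5,6,7,8}
'a' @ 6: {1,3,4,5,6,8,9}  (accept∈set)
final: {1,3,4,5,6,8,9}; accept 1 in set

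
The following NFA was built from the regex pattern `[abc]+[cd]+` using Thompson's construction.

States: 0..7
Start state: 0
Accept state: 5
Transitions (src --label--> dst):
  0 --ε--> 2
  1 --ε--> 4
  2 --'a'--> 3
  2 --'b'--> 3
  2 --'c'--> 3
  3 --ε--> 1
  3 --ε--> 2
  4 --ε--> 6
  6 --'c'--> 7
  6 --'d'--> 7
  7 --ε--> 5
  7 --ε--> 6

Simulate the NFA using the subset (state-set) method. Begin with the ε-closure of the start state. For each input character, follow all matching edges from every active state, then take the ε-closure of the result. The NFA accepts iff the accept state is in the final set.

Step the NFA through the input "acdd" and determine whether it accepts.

Answer: ACCEPT

Steps:
S₀ = ε-closure({0}) = {0,2}
'a' @ 1: {1,2,3,4,6}
'c' @ 2: {1,2,3,4,5,6,7}  [accepting]
'd' @ 3: {5,6,7}  [accepting]
'd' @ 4: {5,6,7}  [accepting]
after full input: {5,6,7}  (accept=5 in)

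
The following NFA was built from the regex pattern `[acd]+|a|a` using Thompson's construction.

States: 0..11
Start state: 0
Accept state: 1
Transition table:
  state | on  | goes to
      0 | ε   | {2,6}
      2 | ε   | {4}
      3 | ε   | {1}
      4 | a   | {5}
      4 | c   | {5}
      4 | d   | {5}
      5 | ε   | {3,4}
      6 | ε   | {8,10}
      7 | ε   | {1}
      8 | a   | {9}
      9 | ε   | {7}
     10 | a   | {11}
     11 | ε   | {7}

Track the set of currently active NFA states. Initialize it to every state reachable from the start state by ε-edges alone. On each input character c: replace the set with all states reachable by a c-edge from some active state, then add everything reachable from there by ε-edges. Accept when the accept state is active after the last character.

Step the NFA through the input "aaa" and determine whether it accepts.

Answer: ACCEPT

Derivation:
start: ε-closure({0}) = {0,2,4,6,8,10}
'a' @ 1: {1,3,4,5,7,9,11}  (accept∈set)
'a' @ 2: {1,3,4,5}  (accept∈set)
'a' @ 3: {1,3,4,5}  (accept∈set)
end set {1,3,4,5} — state 1 in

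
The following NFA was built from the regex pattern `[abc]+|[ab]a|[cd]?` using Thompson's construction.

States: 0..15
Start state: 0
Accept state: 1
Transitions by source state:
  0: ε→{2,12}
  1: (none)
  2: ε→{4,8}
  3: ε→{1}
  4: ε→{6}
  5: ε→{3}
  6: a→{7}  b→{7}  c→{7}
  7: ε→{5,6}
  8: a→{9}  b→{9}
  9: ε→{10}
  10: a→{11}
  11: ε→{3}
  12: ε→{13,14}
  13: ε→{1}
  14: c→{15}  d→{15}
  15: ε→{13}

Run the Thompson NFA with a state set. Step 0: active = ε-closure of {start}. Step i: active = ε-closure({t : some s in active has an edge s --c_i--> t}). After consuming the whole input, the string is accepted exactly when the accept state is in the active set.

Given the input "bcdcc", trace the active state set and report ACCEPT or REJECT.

S₀ = ε-closure({0}) = {0,1,2,4,6,8,12,13,14}
'b' @ 1: {1,3,5,6,7,9,10}  ✓accept
'c' @ 2: {1,3,5,6,7}  ✓accept
'd' @ 3: {}  — dead — no transitions
rest 'cc' ignored (set empty)
end set {} — state 1 not in

Answer: REJECT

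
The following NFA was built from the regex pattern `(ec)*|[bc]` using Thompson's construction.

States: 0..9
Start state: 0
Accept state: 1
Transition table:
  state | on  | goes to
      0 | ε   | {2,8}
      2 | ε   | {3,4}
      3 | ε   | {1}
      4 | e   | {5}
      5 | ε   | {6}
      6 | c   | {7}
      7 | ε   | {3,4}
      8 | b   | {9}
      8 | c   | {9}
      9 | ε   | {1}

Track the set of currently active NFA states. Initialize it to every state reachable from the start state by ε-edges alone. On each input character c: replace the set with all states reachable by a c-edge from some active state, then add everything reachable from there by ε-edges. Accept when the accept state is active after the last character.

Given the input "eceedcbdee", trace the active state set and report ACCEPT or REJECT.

initial (ε-close {0}): {0,1,2,3,4,8}
'e' @ 1: {5,6}
'c' @ 2: {1,3,4,7}  (accept∈set)
'e' @ 3: {5,6}
'e' @ 4: {}  — state set empty
rest 'dcbdee' ignored (set empty)
after full input: {}  (accept=1 not in)

Answer: REJECT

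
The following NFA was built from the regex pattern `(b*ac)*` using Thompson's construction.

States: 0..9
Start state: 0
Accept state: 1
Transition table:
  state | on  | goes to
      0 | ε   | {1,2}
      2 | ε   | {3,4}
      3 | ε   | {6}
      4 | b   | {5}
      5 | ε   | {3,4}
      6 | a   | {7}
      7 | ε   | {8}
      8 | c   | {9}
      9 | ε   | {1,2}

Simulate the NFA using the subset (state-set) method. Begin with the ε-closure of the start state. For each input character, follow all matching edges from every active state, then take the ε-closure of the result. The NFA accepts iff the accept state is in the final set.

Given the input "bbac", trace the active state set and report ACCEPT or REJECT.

Answer: ACCEPT

Trace:
S₀ = ε-closure({0}) = {0,1,2,3,4,6}
'b' @ 1: {3,4,5,6}
'b' @ 2: {3,4,5,6}
'a' @ 3: {7,8}
'c' @ 4: {1,2,3,4,6,9}  [accepting]
final: {1,2,3,4,6,9}; accept 1 in set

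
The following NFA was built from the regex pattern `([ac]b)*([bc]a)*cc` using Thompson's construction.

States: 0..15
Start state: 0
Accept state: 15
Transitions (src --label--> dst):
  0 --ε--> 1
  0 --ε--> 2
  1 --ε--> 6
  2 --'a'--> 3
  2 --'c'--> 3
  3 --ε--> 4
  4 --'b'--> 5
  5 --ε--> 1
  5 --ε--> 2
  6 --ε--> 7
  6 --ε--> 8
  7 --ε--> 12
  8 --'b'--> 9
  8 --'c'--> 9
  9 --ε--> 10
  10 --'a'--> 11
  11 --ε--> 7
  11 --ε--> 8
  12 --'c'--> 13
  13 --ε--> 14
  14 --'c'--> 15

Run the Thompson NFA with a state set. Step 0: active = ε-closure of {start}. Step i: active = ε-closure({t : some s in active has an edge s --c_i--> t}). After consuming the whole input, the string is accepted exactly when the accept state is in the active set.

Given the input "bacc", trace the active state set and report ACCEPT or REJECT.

S₀ = ε-closure({0}) = {0,1,2,6,7,8,12}
'b' @ 1: {9,10}
'a' @ 2: {7,8,11,12}
'c' @ 3: {9,10,13,14}
'c' @ 4: {15}  ✓accept
end set {15} — state 15 in

Answer: ACCEPT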